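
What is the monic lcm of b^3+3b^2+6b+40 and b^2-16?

b^4-b^3-6b^2+16b-160

Apply the Euclidean algorithm:
  b^3+3b^2+6b+40 = (b+3)(b^2-16) + (22b+88)
  b^2-16 = ((1/22)b-2/11)(22b+88) + (0)
Last nonzero remainder: 22b+88. Dividing through by 22 gives the monic gcd b+4.
Then lcm(f, g) = f·g / gcd(f, g); expanding and making the result monic gives the answer.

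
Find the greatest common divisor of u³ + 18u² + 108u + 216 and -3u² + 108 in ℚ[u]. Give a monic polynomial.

u + 6

By polynomial division,
  u³ + 18u² + 108u + 216 = (-(1/3)u - 6)(-3u² + 108) + (144u + 864)
  -3u² + 108 = (-(1/48)u + 1/8)(144u + 864) + (0)
Last nonzero remainder: 144u + 864. Dividing through by 144 gives the monic gcd u + 6.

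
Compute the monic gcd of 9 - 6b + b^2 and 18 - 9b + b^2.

-3 + b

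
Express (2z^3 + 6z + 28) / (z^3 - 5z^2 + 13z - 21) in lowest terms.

Repeated division with remainder:
  2z^3 + 6z + 28 = (2)(z^3 - 5z^2 + 13z - 21) + (10z^2 - 20z + 70)
  z^3 - 5z^2 + 13z - 21 = ((1/10)z - 3/10)(10z^2 - 20z + 70) + (0)
Last nonzero remainder: 10z^2 - 20z + 70. Dividing through by 10 gives the monic gcd z^2 - 2z + 7.
Cancel z^2 - 2z + 7 from numerator and denominator to get the reduced form.

(2z + 4)/(z - 3)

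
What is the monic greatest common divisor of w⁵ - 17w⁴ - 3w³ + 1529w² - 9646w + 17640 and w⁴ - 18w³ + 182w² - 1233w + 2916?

w² - 13w + 36

By polynomial division,
  w⁵ - 17w⁴ - 3w³ + 1529w² - 9646w + 17640 = (w + 1)(w⁴ - 18w³ + 182w² - 1233w + 2916) + (-167w³ + 2580w² - 11329w + 14724)
  w⁴ - 18w³ + 182w² - 1233w + 2916 = (-(1/167)w + 426/27889)(-167w³ + 2580w² - 11329w + 14724) + ((2084775/27889)w² - (27102075/27889)w + 75051900/27889)
  -167w³ + 2580w² - 11329w + 14724 = (-(4657463/2084775)w + 11406601/2084775)((2084775/27889)w² - (27102075/27889)w + 75051900/27889) + (0)
Last nonzero remainder: (2084775/27889)w² - (27102075/27889)w + 75051900/27889. Dividing through by 2084775/27889 gives the monic gcd w² - 13w + 36.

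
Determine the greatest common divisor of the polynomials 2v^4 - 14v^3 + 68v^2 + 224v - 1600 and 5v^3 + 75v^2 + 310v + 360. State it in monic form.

Apply the Euclidean algorithm:
  2v^4 - 14v^3 + 68v^2 + 224v - 1600 = ((2/5)v - 44/5)(5v^3 + 75v^2 + 310v + 360) + (604v^2 + 2808v + 1568)
  5v^3 + 75v^2 + 310v + 360 = ((5/604)v + 7815/91204)(604v^2 + 2808v + 1568) + ((1286220/22801)v + 5144880/22801)
  604v^2 + 2808v + 1568 = ((3442951/321555)v + 2234498/321555)((1286220/22801)v + 5144880/22801) + (0)
Last nonzero remainder: (1286220/22801)v + 5144880/22801. Dividing through by 1286220/22801 gives the monic gcd v + 4.

v + 4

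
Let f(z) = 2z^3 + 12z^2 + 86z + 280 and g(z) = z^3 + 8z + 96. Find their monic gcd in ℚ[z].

z + 4

By polynomial division,
  2z^3 + 12z^2 + 86z + 280 = (2)(z^3 + 8z + 96) + (12z^2 + 70z + 88)
  z^3 + 8z + 96 = ((1/12)z − 35/72)(12z^2 + 70z + 88) + ((1249/36)z + 1249/9)
  12z^2 + 70z + 88 = ((432/1249)z + 792/1249)((1249/36)z + 1249/9) + (0)
Last nonzero remainder: (1249/36)z + 1249/9. Dividing through by 1249/36 gives the monic gcd z + 4.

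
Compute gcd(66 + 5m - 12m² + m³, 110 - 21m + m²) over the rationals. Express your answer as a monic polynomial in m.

-11 + m

Apply the Euclidean algorithm:
  m³ - 12m² + 5m + 66 = (m + 9)(m² - 21m + 110) + (84m - 924)
  m² - 21m + 110 = ((1/84)m - 5/42)(84m - 924) + (0)
Last nonzero remainder: 84m - 924. Dividing through by 84 gives the monic gcd m - 11.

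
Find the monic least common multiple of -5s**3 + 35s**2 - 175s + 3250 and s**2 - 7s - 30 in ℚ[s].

s**4 - 4s**3 + 14s**2 - 545s - 1950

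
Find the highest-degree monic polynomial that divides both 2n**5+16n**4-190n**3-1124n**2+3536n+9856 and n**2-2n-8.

By polynomial division,
  2n**5+16n**4-190n**3-1124n**2+3536n+9856 = (2n**3+20n**2-134n-1232)(n**2-2n-8) + (0)
The last nonzero remainder n**2-2n-8 is already monic.

n**2-2n-8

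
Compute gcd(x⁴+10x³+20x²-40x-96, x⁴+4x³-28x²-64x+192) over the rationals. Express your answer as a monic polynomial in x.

x³+8x²+4x-48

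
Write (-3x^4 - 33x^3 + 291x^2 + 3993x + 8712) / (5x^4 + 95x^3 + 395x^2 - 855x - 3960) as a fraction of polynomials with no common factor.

(-3x + 33)/(5x - 15)

Repeated division with remainder:
  -3x^4 - 33x^3 + 291x^2 + 3993x + 8712 = (-3/5)(5x^4 + 95x^3 + 395x^2 - 855x - 3960) + (24x^3 + 528x^2 + 3480x + 6336)
  5x^4 + 95x^3 + 395x^2 - 855x - 3960 = ((5/24)x - 5/8)(24x^3 + 528x^2 + 3480x + 6336) + (0)
Last nonzero remainder: 24x^3 + 528x^2 + 3480x + 6336. Dividing through by 24 gives the monic gcd x^3 + 22x^2 + 145x + 264.
Cancel x^3 + 22x^2 + 145x + 264 from numerator and denominator to get the reduced form.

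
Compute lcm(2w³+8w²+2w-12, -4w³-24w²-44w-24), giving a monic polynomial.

Repeated division with remainder:
  2w³+8w²+2w-12 = (-1/2)(-4w³-24w²-44w-24) + (-4w²-20w-24)
  -4w³-24w²-44w-24 = (w+1)(-4w²-20w-24) + (0)
Last nonzero remainder: -4w²-20w-24. Dividing through by -4 gives the monic gcd w²+5w+6.
Then lcm(f, g) = f·g / gcd(f, g); expanding and making the result monic gives the answer.

w⁴+5w³+5w²-5w-6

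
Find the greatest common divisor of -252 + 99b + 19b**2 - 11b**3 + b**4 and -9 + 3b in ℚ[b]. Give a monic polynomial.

By polynomial division,
  b**4 - 11b**3 + 19b**2 + 99b - 252 = ((1/3)b**3 - (8/3)b**2 - (5/3)b + 28)(3b - 9) + (0)
Last nonzero remainder: 3b - 9. Dividing through by 3 gives the monic gcd b - 3.

-3 + b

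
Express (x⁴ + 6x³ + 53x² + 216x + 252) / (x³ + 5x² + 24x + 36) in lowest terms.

(x³ + 4x² + 45x + 126)/(x² + 3x + 18)

Repeated division with remainder:
  x⁴ + 6x³ + 53x² + 216x + 252 = (x + 1)(x³ + 5x² + 24x + 36) + (24x² + 156x + 216)
  x³ + 5x² + 24x + 36 = ((1/24)x - 1/16)(24x² + 156x + 216) + ((99/4)x + 99/2)
  24x² + 156x + 216 = ((32/33)x + 48/11)((99/4)x + 99/2) + (0)
Last nonzero remainder: (99/4)x + 99/2. Dividing through by 99/4 gives the monic gcd x + 2.
Cancel x + 2 from numerator and denominator to get the reduced form.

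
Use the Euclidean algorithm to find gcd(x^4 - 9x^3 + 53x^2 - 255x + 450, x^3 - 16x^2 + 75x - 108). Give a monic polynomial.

Apply the Euclidean algorithm:
  x^4 - 9x^3 + 53x^2 - 255x + 450 = (x + 7)(x^3 - 16x^2 + 75x - 108) + (90x^2 - 672x + 1206)
  x^3 - 16x^2 + 75x - 108 = ((1/90)x - 64/675)(90x^2 - 672x + 1206) + (-(476/225)x + 476/75)
  90x^2 - 672x + 1206 = (-(10125/238)x + 45225/238)(-(476/225)x + 476/75) + (0)
Last nonzero remainder: -(476/225)x + 476/75. Dividing through by -476/225 gives the monic gcd x - 3.

x - 3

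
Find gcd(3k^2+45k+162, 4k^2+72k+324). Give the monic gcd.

Repeated division with remainder:
  3k^2+45k+162 = (3/4)(4k^2+72k+324) + (-9k-81)
  4k^2+72k+324 = (-(4/9)k-4)(-9k-81) + (0)
Last nonzero remainder: -9k-81. Dividing through by -9 gives the monic gcd k+9.

k+9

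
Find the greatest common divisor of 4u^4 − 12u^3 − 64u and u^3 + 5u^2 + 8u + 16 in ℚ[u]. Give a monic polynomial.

u^2 + u + 4

Euclidean algorithm in ℚ[u]:
  4u^4 − 12u^3 − 64u = (4u − 32)(u^3 + 5u^2 + 8u + 16) + (128u^2 + 128u + 512)
  u^3 + 5u^2 + 8u + 16 = ((1/128)u + 1/32)(128u^2 + 128u + 512) + (0)
Last nonzero remainder: 128u^2 + 128u + 512. Dividing through by 128 gives the monic gcd u^2 + u + 4.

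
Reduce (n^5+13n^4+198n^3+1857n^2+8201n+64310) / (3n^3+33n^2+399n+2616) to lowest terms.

(n^3+10n^2+59n+590)/(3n+24)

Apply the Euclidean algorithm:
  n^5+13n^4+198n^3+1857n^2+8201n+64310 = ((1/3)n^2+(2/3)n+43/3)(3n^3+33n^2+399n+2616) + (246n^2+738n+26814)
  3n^3+33n^2+399n+2616 = ((1/82)n+4/41)(246n^2+738n+26814) + (0)
Last nonzero remainder: 246n^2+738n+26814. Dividing through by 246 gives the monic gcd n^2+3n+109.
Cancel n^2+3n+109 from numerator and denominator to get the reduced form.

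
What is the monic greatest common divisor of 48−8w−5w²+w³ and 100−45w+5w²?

−4+w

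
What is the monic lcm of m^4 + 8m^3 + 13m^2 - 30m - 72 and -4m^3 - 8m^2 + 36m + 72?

m^6 + 7m^5 - m^4 - 91m^3 - 120m^2 + 252m + 432

Euclidean algorithm in ℚ[m]:
  m^4 + 8m^3 + 13m^2 - 30m - 72 = (-(1/4)m - 3/2)(-4m^3 - 8m^2 + 36m + 72) + (10m^2 + 42m + 36)
  -4m^3 - 8m^2 + 36m + 72 = (-(2/5)m + 22/25)(10m^2 + 42m + 36) + ((336/25)m + 1008/25)
  10m^2 + 42m + 36 = ((125/168)m + 25/28)((336/25)m + 1008/25) + (0)
Last nonzero remainder: (336/25)m + 1008/25. Dividing through by 336/25 gives the monic gcd m + 3.
Then lcm(f, g) = f·g / gcd(f, g); expanding and making the result monic gives the answer.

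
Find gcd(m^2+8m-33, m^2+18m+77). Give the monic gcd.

By polynomial division,
  m^2+8m-33 = (m^2+18m+77) + (-10m-110)
  m^2+18m+77 = (-(1/10)m-7/10)(-10m-110) + (0)
Last nonzero remainder: -10m-110. Dividing through by -10 gives the monic gcd m+11.

m+11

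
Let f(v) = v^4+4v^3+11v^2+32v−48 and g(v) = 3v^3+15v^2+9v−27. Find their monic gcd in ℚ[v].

v−1

Repeated division with remainder:
  v^4+4v^3+11v^2+32v−48 = ((1/3)v−1/3)(3v^3+15v^2+9v−27) + (13v^2+44v−57)
  3v^3+15v^2+9v−27 = ((3/13)v+63/169)(13v^2+44v−57) + ((972/169)v−972/169)
  13v^2+44v−57 = ((2197/972)v+3211/324)((972/169)v−972/169) + (0)
Last nonzero remainder: (972/169)v−972/169. Dividing through by 972/169 gives the monic gcd v−1.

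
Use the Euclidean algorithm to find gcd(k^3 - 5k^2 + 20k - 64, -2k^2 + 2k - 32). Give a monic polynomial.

k^2 - k + 16

Euclidean algorithm in ℚ[k]:
  k^3 - 5k^2 + 20k - 64 = (-(1/2)k + 2)(-2k^2 + 2k - 32) + (0)
Last nonzero remainder: -2k^2 + 2k - 32. Dividing through by -2 gives the monic gcd k^2 - k + 16.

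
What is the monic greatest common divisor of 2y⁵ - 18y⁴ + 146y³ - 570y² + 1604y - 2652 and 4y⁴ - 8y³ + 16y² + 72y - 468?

y³ - 5y² + 19y - 39

By polynomial division,
  2y⁵ - 18y⁴ + 146y³ - 570y² + 1604y - 2652 = ((1/2)y - 7/2)(4y⁴ - 8y³ + 16y² + 72y - 468) + (110y³ - 550y² + 2090y - 4290)
  4y⁴ - 8y³ + 16y² + 72y - 468 = ((2/55)y + 6/55)(110y³ - 550y² + 2090y - 4290) + (0)
Last nonzero remainder: 110y³ - 550y² + 2090y - 4290. Dividing through by 110 gives the monic gcd y³ - 5y² + 19y - 39.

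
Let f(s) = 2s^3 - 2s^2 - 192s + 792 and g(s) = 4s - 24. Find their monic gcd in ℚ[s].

Apply the Euclidean algorithm:
  2s^3 - 2s^2 - 192s + 792 = ((1/2)s^2 + (5/2)s - 33)(4s - 24) + (0)
Last nonzero remainder: 4s - 24. Dividing through by 4 gives the monic gcd s - 6.

s - 6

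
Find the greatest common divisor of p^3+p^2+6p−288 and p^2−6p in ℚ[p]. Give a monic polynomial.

p−6

By polynomial division,
  p^3+p^2+6p−288 = (p+7)(p^2−6p) + (48p−288)
  p^2−6p = ((1/48)p)(48p−288) + (0)
Last nonzero remainder: 48p−288. Dividing through by 48 gives the monic gcd p−6.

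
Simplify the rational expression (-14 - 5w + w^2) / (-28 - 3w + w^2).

Apply the Euclidean algorithm:
  w^2 - 5w - 14 = (w^2 - 3w - 28) + (-2w + 14)
  w^2 - 3w - 28 = (-(1/2)w - 2)(-2w + 14) + (0)
Last nonzero remainder: -2w + 14. Dividing through by -2 gives the monic gcd w - 7.
Cancel w - 7 from numerator and denominator to get the reduced form.

(2 + w)/(4 + w)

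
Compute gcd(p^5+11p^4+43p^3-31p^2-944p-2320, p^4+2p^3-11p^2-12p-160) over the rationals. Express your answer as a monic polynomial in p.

p^2+p-20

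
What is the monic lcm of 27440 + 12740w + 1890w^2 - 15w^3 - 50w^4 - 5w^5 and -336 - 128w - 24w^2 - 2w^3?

-32928 - 20776w - 4816w^2 - 360w^3 + 63w^4 + 16w^5 + w^6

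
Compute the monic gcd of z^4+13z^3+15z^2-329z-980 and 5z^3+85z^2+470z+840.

Repeated division with remainder:
  z^4+13z^3+15z^2-329z-980 = ((1/5)z-4/5)(5z^3+85z^2+470z+840) + (-11z^2-121z-308)
  5z^3+85z^2+470z+840 = (-(5/11)z-30/11)(-11z^2-121z-308) + (0)
Last nonzero remainder: -11z^2-121z-308. Dividing through by -11 gives the monic gcd z^2+11z+28.

z^2+11z+28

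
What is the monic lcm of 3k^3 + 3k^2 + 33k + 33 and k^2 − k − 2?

k^4 − k^3 + 9k^2 − 11k − 22

Repeated division with remainder:
  3k^3 + 3k^2 + 33k + 33 = (3k + 6)(k^2 − k − 2) + (45k + 45)
  k^2 − k − 2 = ((1/45)k − 2/45)(45k + 45) + (0)
Last nonzero remainder: 45k + 45. Dividing through by 45 gives the monic gcd k + 1.
Then lcm(f, g) = f·g / gcd(f, g); expanding and making the result monic gives the answer.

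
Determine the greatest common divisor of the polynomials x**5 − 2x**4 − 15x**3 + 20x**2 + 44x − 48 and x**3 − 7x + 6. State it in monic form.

x**3 − 7x + 6

Euclidean algorithm in ℚ[x]:
  x**5 − 2x**4 − 15x**3 + 20x**2 + 44x − 48 = (x**2 − 2x − 8)(x**3 − 7x + 6) + (0)
The last nonzero remainder x**3 − 7x + 6 is already monic.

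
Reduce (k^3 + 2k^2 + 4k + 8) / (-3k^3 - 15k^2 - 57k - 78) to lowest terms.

(-k^2 - 4)/(3k^2 + 9k + 39)

Apply the Euclidean algorithm:
  k^3 + 2k^2 + 4k + 8 = (-1/3)(-3k^3 - 15k^2 - 57k - 78) + (-3k^2 - 15k - 18)
  -3k^3 - 15k^2 - 57k - 78 = (k)(-3k^2 - 15k - 18) + (-39k - 78)
  -3k^2 - 15k - 18 = ((1/13)k + 3/13)(-39k - 78) + (0)
Last nonzero remainder: -39k - 78. Dividing through by -39 gives the monic gcd k + 2.
Cancel k + 2 from numerator and denominator to get the reduced form.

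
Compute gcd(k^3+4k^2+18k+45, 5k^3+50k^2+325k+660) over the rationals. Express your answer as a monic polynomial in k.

k+3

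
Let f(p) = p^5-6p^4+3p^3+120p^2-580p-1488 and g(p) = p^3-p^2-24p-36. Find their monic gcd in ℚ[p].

p^2-4p-12

By polynomial division,
  p^5-6p^4+3p^3+120p^2-580p-1488 = (p^2-5p+22)(p^3-p^2-24p-36) + (58p^2-232p-696)
  p^3-p^2-24p-36 = ((1/58)p+3/58)(58p^2-232p-696) + (0)
Last nonzero remainder: 58p^2-232p-696. Dividing through by 58 gives the monic gcd p^2-4p-12.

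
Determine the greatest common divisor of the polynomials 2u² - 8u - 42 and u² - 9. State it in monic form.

u + 3

Euclidean algorithm in ℚ[u]:
  2u² - 8u - 42 = (2)(u² - 9) + (-8u - 24)
  u² - 9 = (-(1/8)u + 3/8)(-8u - 24) + (0)
Last nonzero remainder: -8u - 24. Dividing through by -8 gives the monic gcd u + 3.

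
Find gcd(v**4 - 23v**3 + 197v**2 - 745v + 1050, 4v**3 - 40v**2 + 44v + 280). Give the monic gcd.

v**2 - 12v + 35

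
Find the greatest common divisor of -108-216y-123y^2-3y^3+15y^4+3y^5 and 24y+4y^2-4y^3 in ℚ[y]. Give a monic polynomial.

By polynomial division,
  3y^5+15y^4-3y^3-123y^2-216y-108 = (-(3/4)y^2-(9/2)y-33/4)(-4y^3+4y^2+24y) + (18y^2-18y-108)
  -4y^3+4y^2+24y = (-(2/9)y)(18y^2-18y-108) + (0)
Last nonzero remainder: 18y^2-18y-108. Dividing through by 18 gives the monic gcd y^2-y-6.

-6-y+y^2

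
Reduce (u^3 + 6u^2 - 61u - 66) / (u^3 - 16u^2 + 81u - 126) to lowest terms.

(u^2 + 12u + 11)/(u^2 - 10u + 21)

By polynomial division,
  u^3 + 6u^2 - 61u - 66 = (u^3 - 16u^2 + 81u - 126) + (22u^2 - 142u + 60)
  u^3 - 16u^2 + 81u - 126 = ((1/22)u - 105/242)(22u^2 - 142u + 60) + ((2016/121)u - 12096/121)
  22u^2 - 142u + 60 = ((1331/1008)u - 605/1008)((2016/121)u - 12096/121) + (0)
Last nonzero remainder: (2016/121)u - 12096/121. Dividing through by 2016/121 gives the monic gcd u - 6.
Cancel u - 6 from numerator and denominator to get the reduced form.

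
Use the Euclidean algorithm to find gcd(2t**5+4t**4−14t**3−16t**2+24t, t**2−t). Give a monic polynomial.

t**2−t

Apply the Euclidean algorithm:
  2t**5+4t**4−14t**3−16t**2+24t = (2t**3+6t**2−8t−24)(t**2−t) + (0)
The last nonzero remainder t**2−t is already monic.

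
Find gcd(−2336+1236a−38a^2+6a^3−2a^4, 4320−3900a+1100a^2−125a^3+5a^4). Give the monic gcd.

16−10a+a^2

Apply the Euclidean algorithm:
  −2a^4+6a^3−38a^2+1236a−2336 = (−2/5)(5a^4−125a^3+1100a^2−3900a+4320) + (−44a^3+402a^2−324a−608)
  5a^4−125a^3+1100a^2−3900a+4320 = (−(5/44)a+1745/968)(−44a^3+402a^2−324a−608) + ((163835/484)a^2−(819175/242)a+655340/121)
  −44a^3+402a^2−324a−608 = (−(21296/163835)a−18392/163835)((163835/484)a^2−(819175/242)a+655340/121) + (0)
Last nonzero remainder: (163835/484)a^2−(819175/242)a+655340/121. Dividing through by 163835/484 gives the monic gcd a^2−10a+16.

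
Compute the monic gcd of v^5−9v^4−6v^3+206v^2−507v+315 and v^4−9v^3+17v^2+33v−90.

Euclidean algorithm in ℚ[v]:
  v^5−9v^4−6v^3+206v^2−507v+315 = (v)(v^4−9v^3+17v^2+33v−90) + (−23v^3+173v^2−417v+315)
  v^4−9v^3+17v^2+33v−90 = (−(1/23)v+34/529)(−23v^3+173v^2−417v+315) + (−(6480/529)v^2+(38880/529)v−58320/529)
  −23v^3+173v^2−417v+315 = ((12167/6480)v−3703/1296)(−(6480/529)v^2+(38880/529)v−58320/529) + (0)
Last nonzero remainder: −(6480/529)v^2+(38880/529)v−58320/529. Dividing through by −6480/529 gives the monic gcd v^2−6v+9.

v^2−6v+9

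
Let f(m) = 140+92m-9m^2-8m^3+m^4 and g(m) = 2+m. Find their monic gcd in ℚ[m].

Apply the Euclidean algorithm:
  m^4-8m^3-9m^2+92m+140 = (m^3-10m^2+11m+70)(m+2) + (0)
The last nonzero remainder m+2 is already monic.

2+m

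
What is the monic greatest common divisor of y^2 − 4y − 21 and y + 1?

1

Euclidean algorithm in ℚ[y]:
  y^2 − 4y − 21 = (y − 5)(y + 1) + (−16)
  y + 1 = (−(1/16)y − 1/16)(−16) + (0)
The last nonzero remainder is the constant −16, so the polynomials are coprime and gcd = 1.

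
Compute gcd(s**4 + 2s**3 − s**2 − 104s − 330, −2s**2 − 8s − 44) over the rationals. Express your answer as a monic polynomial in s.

Repeated division with remainder:
  s**4 + 2s**3 − s**2 − 104s − 330 = (−(1/2)s**2 + s + 15/2)(−2s**2 − 8s − 44) + (0)
Last nonzero remainder: −2s**2 − 8s − 44. Dividing through by −2 gives the monic gcd s**2 + 4s + 22.

s**2 + 4s + 22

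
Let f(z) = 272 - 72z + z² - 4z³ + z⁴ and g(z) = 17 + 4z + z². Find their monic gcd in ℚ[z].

17 + 4z + z²

Euclidean algorithm in ℚ[z]:
  z⁴ - 4z³ + z² - 72z + 272 = (z² - 8z + 16)(z² + 4z + 17) + (0)
The last nonzero remainder z² + 4z + 17 is already monic.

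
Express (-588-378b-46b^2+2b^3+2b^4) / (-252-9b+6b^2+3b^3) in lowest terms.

(-28-10b+2b^2)/(-12+3b)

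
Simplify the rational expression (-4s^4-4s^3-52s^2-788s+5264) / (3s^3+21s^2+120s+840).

(-4s^3+24s^2-220s+752)/(3s^2+120)

By polynomial division,
  -4s^4-4s^3-52s^2-788s+5264 = (-(4/3)s+8)(3s^3+21s^2+120s+840) + (-60s^2-628s-1456)
  3s^3+21s^2+120s+840 = (-(1/20)s+13/75)(-60s^2-628s-1456) + ((11704/75)s+81928/75)
  -60s^2-628s-1456 = (-(1125/2926)s-1950/1463)((11704/75)s+81928/75) + (0)
Last nonzero remainder: (11704/75)s+81928/75. Dividing through by 11704/75 gives the monic gcd s+7.
Cancel s+7 from numerator and denominator to get the reduced form.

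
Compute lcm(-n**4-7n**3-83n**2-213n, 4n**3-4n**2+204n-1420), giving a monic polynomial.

n**5+2n**4+48n**3-202n**2-1065n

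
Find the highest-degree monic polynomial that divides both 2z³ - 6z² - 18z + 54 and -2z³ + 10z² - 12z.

z - 3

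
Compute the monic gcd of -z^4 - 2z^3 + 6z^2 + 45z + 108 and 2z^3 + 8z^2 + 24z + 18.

z^2 + 3z + 9

By polynomial division,
  -z^4 - 2z^3 + 6z^2 + 45z + 108 = (-(1/2)z + 1)(2z^3 + 8z^2 + 24z + 18) + (10z^2 + 30z + 90)
  2z^3 + 8z^2 + 24z + 18 = ((1/5)z + 1/5)(10z^2 + 30z + 90) + (0)
Last nonzero remainder: 10z^2 + 30z + 90. Dividing through by 10 gives the monic gcd z^2 + 3z + 9.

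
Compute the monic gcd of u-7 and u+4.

1

By polynomial division,
  u-7 = (u+4) + (-11)
  u+4 = (-(1/11)u-4/11)(-11) + (0)
The last nonzero remainder is the constant -11, so the polynomials are coprime and gcd = 1.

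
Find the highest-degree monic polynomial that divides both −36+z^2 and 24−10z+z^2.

−6+z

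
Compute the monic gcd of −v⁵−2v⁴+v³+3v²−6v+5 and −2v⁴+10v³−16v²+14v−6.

v³−2v²+2v−1

Repeated division with remainder:
  −v⁵−2v⁴+v³+3v²−6v+5 = ((1/2)v+7/2)(−2v⁴+10v³−16v²+14v−6) + (−26v³+52v²−52v+26)
  −2v⁴+10v³−16v²+14v−6 = ((1/13)v−3/13)(−26v³+52v²−52v+26) + (0)
Last nonzero remainder: −26v³+52v²−52v+26. Dividing through by −26 gives the monic gcd v³−2v²+2v−1.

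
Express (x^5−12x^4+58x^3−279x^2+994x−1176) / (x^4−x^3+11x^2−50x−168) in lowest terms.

(x^2−9x+14)/(x+2)

By polynomial division,
  x^5−12x^4+58x^3−279x^2+994x−1176 = (x−11)(x^4−x^3+11x^2−50x−168) + (36x^3−108x^2+612x−3024)
  x^4−x^3+11x^2−50x−168 = ((1/36)x+1/18)(36x^3−108x^2+612x−3024) + (0)
Last nonzero remainder: 36x^3−108x^2+612x−3024. Dividing through by 36 gives the monic gcd x^3−3x^2+17x−84.
Cancel x^3−3x^2+17x−84 from numerator and denominator to get the reduced form.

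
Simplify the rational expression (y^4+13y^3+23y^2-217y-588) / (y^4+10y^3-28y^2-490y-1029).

(y-4)/(y-7)

Apply the Euclidean algorithm:
  y^4+13y^3+23y^2-217y-588 = (y^4+10y^3-28y^2-490y-1029) + (3y^3+51y^2+273y+441)
  y^4+10y^3-28y^2-490y-1029 = ((1/3)y-7/3)(3y^3+51y^2+273y+441) + (0)
Last nonzero remainder: 3y^3+51y^2+273y+441. Dividing through by 3 gives the monic gcd y^3+17y^2+91y+147.
Cancel y^3+17y^2+91y+147 from numerator and denominator to get the reduced form.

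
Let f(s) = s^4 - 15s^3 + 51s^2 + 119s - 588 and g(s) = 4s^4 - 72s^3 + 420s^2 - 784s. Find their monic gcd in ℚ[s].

By polynomial division,
  s^4 - 15s^3 + 51s^2 + 119s - 588 = (1/4)(4s^4 - 72s^3 + 420s^2 - 784s) + (3s^3 - 54s^2 + 315s - 588)
  4s^4 - 72s^3 + 420s^2 - 784s = ((4/3)s)(3s^3 - 54s^2 + 315s - 588) + (0)
Last nonzero remainder: 3s^3 - 54s^2 + 315s - 588. Dividing through by 3 gives the monic gcd s^3 - 18s^2 + 105s - 196.

s^3 - 18s^2 + 105s - 196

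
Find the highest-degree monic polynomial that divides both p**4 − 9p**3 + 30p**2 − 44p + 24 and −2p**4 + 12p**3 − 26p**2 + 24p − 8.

Apply the Euclidean algorithm:
  p**4 − 9p**3 + 30p**2 − 44p + 24 = (−1/2)(−2p**4 + 12p**3 − 26p**2 + 24p − 8) + (−3p**3 + 17p**2 − 32p + 20)
  −2p**4 + 12p**3 − 26p**2 + 24p − 8 = ((2/3)p − 2/9)(−3p**3 + 17p**2 − 32p + 20) + (−(8/9)p**2 + (32/9)p − 32/9)
  −3p**3 + 17p**2 − 32p + 20 = ((27/8)p − 45/8)(−(8/9)p**2 + (32/9)p − 32/9) + (0)
Last nonzero remainder: −(8/9)p**2 + (32/9)p − 32/9. Dividing through by −8/9 gives the monic gcd p**2 − 4p + 4.

p**2 − 4p + 4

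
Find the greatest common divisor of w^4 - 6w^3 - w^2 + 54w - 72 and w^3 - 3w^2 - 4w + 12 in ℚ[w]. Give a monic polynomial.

w^2 - 5w + 6

Apply the Euclidean algorithm:
  w^4 - 6w^3 - w^2 + 54w - 72 = (w - 3)(w^3 - 3w^2 - 4w + 12) + (-6w^2 + 30w - 36)
  w^3 - 3w^2 - 4w + 12 = (-(1/6)w - 1/3)(-6w^2 + 30w - 36) + (0)
Last nonzero remainder: -6w^2 + 30w - 36. Dividing through by -6 gives the monic gcd w^2 - 5w + 6.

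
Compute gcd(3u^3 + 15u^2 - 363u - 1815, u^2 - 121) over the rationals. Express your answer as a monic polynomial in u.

Apply the Euclidean algorithm:
  3u^3 + 15u^2 - 363u - 1815 = (3u + 15)(u^2 - 121) + (0)
The last nonzero remainder u^2 - 121 is already monic.

u^2 - 121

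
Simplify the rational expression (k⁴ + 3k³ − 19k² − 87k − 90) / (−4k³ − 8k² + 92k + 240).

(−k² − 5k − 6)/(4k + 16)

Euclidean algorithm in ℚ[k]:
  k⁴ + 3k³ − 19k² − 87k − 90 = (−(1/4)k − 1/4)(−4k³ − 8k² + 92k + 240) + (2k² − 4k − 30)
  −4k³ − 8k² + 92k + 240 = (−2k − 8)(2k² − 4k − 30) + (0)
Last nonzero remainder: 2k² − 4k − 30. Dividing through by 2 gives the monic gcd k² − 2k − 15.
Cancel k² − 2k − 15 from numerator and denominator to get the reduced form.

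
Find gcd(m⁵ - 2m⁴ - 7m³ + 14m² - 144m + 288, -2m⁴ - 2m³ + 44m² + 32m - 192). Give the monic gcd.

m³ - 2m² - 16m + 32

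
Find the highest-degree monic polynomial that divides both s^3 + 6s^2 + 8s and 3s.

s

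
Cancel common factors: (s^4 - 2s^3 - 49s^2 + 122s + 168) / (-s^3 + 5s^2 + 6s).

Apply the Euclidean algorithm:
  s^4 - 2s^3 - 49s^2 + 122s + 168 = (-s - 3)(-s^3 + 5s^2 + 6s) + (-28s^2 + 140s + 168)
  -s^3 + 5s^2 + 6s = ((1/28)s)(-28s^2 + 140s + 168) + (0)
Last nonzero remainder: -28s^2 + 140s + 168. Dividing through by -28 gives the monic gcd s^2 - 5s - 6.
Cancel s^2 - 5s - 6 from numerator and denominator to get the reduced form.

(-s^2 - 3s + 28)/(s)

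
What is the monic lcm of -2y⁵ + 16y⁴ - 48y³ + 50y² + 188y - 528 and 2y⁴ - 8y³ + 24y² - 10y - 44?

Repeated division with remainder:
  -2y⁵ + 16y⁴ - 48y³ + 50y² + 188y - 528 = (-y + 4)(2y⁴ - 8y³ + 24y² - 10y - 44) + (8y³ - 56y² + 184y - 352)
  2y⁴ - 8y³ + 24y² - 10y - 44 = ((1/4)y + 3/4)(8y³ - 56y² + 184y - 352) + (20y² - 60y + 220)
  8y³ - 56y² + 184y - 352 = ((2/5)y - 8/5)(20y² - 60y + 220) + (0)
Last nonzero remainder: 20y² - 60y + 220. Dividing through by 20 gives the monic gcd y² - 3y + 11.
Then lcm(f, g) = f·g / gcd(f, g); expanding and making the result monic gives the answer.

y⁷ - 9y⁶ + 30y⁵ - 33y⁴ - 117y³ + 408y² - 76y - 528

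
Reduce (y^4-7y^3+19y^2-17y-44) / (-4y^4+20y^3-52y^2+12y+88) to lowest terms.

Euclidean algorithm in ℚ[y]:
  y^4-7y^3+19y^2-17y-44 = (-1/4)(-4y^4+20y^3-52y^2+12y+88) + (-2y^3+6y^2-14y-22)
  -4y^4+20y^3-52y^2+12y+88 = (2y-4)(-2y^3+6y^2-14y-22) + (0)
Last nonzero remainder: -2y^3+6y^2-14y-22. Dividing through by -2 gives the monic gcd y^3-3y^2+7y+11.
Cancel y^3-3y^2+7y+11 from numerator and denominator to get the reduced form.

(-y+4)/(4y-8)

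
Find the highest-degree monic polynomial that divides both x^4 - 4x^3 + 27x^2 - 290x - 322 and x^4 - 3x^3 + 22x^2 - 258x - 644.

x^3 - 5x^2 + 32x - 322

Repeated division with remainder:
  x^4 - 4x^3 + 27x^2 - 290x - 322 = (x^4 - 3x^3 + 22x^2 - 258x - 644) + (-x^3 + 5x^2 - 32x + 322)
  x^4 - 3x^3 + 22x^2 - 258x - 644 = (-x - 2)(-x^3 + 5x^2 - 32x + 322) + (0)
Last nonzero remainder: -x^3 + 5x^2 - 32x + 322. Dividing through by -1 gives the monic gcd x^3 - 5x^2 + 32x - 322.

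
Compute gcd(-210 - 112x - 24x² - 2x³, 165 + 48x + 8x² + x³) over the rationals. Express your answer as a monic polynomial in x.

5 + x

Euclidean algorithm in ℚ[x]:
  -2x³ - 24x² - 112x - 210 = (-2)(x³ + 8x² + 48x + 165) + (-8x² - 16x + 120)
  x³ + 8x² + 48x + 165 = (-(1/8)x - 3/4)(-8x² - 16x + 120) + (51x + 255)
  -8x² - 16x + 120 = (-(8/51)x + 8/17)(51x + 255) + (0)
Last nonzero remainder: 51x + 255. Dividing through by 51 gives the monic gcd x + 5.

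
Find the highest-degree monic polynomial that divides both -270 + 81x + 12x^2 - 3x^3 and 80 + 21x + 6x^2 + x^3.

Euclidean algorithm in ℚ[x]:
  -3x^3 + 12x^2 + 81x - 270 = (-3)(x^3 + 6x^2 + 21x + 80) + (30x^2 + 144x - 30)
  x^3 + 6x^2 + 21x + 80 = ((1/30)x + 1/25)(30x^2 + 144x - 30) + ((406/25)x + 406/5)
  30x^2 + 144x - 30 = ((375/203)x - 75/203)((406/25)x + 406/5) + (0)
Last nonzero remainder: (406/25)x + 406/5. Dividing through by 406/25 gives the monic gcd x + 5.

5 + x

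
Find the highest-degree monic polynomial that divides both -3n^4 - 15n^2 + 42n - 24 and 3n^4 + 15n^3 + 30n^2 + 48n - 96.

n^3 + n^2 + 6n - 8

Repeated division with remainder:
  -3n^4 - 15n^2 + 42n - 24 = (-1)(3n^4 + 15n^3 + 30n^2 + 48n - 96) + (15n^3 + 15n^2 + 90n - 120)
  3n^4 + 15n^3 + 30n^2 + 48n - 96 = ((1/5)n + 4/5)(15n^3 + 15n^2 + 90n - 120) + (0)
Last nonzero remainder: 15n^3 + 15n^2 + 90n - 120. Dividing through by 15 gives the monic gcd n^3 + n^2 + 6n - 8.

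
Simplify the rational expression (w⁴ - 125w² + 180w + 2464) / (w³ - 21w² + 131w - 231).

Apply the Euclidean algorithm:
  w⁴ - 125w² + 180w + 2464 = (w + 21)(w³ - 21w² + 131w - 231) + (185w² - 2340w + 7315)
  w³ - 21w² + 131w - 231 = ((1/185)w - 309/6845)(185w² - 2340w + 7315) + (-(19404/1369)w + 135828/1369)
  185w² - 2340w + 7315 = (-(253265/19404)w + 130055/1764)(-(19404/1369)w + 135828/1369) + (0)
Last nonzero remainder: -(19404/1369)w + 135828/1369. Dividing through by -19404/1369 gives the monic gcd w - 7.
Cancel w - 7 from numerator and denominator to get the reduced form.

(w³ + 7w² - 76w - 352)/(w² - 14w + 33)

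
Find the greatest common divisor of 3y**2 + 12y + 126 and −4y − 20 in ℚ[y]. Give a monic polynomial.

1

Repeated division with remainder:
  3y**2 + 12y + 126 = (−(3/4)y + 3/4)(−4y − 20) + (141)
  −4y − 20 = (−(4/141)y − 20/141)(141) + (0)
The last nonzero remainder is the constant 141, so the polynomials are coprime and gcd = 1.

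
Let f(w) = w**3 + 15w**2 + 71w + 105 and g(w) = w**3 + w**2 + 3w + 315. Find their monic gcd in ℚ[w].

w + 7

By polynomial division,
  w**3 + 15w**2 + 71w + 105 = (w**3 + w**2 + 3w + 315) + (14w**2 + 68w − 210)
  w**3 + w**2 + 3w + 315 = ((1/14)w − 27/98)(14w**2 + 68w − 210) + ((1800/49)w + 1800/7)
  14w**2 + 68w − 210 = ((343/900)w − 49/60)((1800/49)w + 1800/7) + (0)
Last nonzero remainder: (1800/49)w + 1800/7. Dividing through by 1800/49 gives the monic gcd w + 7.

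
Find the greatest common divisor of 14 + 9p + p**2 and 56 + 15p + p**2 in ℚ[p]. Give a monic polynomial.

Euclidean algorithm in ℚ[p]:
  p**2 + 9p + 14 = (p**2 + 15p + 56) + (-6p - 42)
  p**2 + 15p + 56 = (-(1/6)p - 4/3)(-6p - 42) + (0)
Last nonzero remainder: -6p - 42. Dividing through by -6 gives the monic gcd p + 7.

7 + p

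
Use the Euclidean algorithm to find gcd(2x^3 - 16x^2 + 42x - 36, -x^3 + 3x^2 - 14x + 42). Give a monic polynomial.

x - 3

Euclidean algorithm in ℚ[x]:
  2x^3 - 16x^2 + 42x - 36 = (-2)(-x^3 + 3x^2 - 14x + 42) + (-10x^2 + 14x + 48)
  -x^3 + 3x^2 - 14x + 42 = ((1/10)x - 4/25)(-10x^2 + 14x + 48) + (-(414/25)x + 1242/25)
  -10x^2 + 14x + 48 = ((125/207)x + 200/207)(-(414/25)x + 1242/25) + (0)
Last nonzero remainder: -(414/25)x + 1242/25. Dividing through by -414/25 gives the monic gcd x - 3.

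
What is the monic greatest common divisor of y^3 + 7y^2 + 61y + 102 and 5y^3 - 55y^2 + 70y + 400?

Apply the Euclidean algorithm:
  y^3 + 7y^2 + 61y + 102 = (1/5)(5y^3 - 55y^2 + 70y + 400) + (18y^2 + 47y + 22)
  5y^3 - 55y^2 + 70y + 400 = ((5/18)y - 1225/324)(18y^2 + 47y + 22) + ((78275/324)y + 78275/162)
  18y^2 + 47y + 22 = ((5832/78275)y + 3564/78275)((78275/324)y + 78275/162) + (0)
Last nonzero remainder: (78275/324)y + 78275/162. Dividing through by 78275/324 gives the monic gcd y + 2.

y + 2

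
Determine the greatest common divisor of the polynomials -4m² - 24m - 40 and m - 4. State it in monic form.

1

Repeated division with remainder:
  -4m² - 24m - 40 = (-4m - 40)(m - 4) + (-200)
  m - 4 = (-(1/200)m + 1/50)(-200) + (0)
The last nonzero remainder is the constant -200, so the polynomials are coprime and gcd = 1.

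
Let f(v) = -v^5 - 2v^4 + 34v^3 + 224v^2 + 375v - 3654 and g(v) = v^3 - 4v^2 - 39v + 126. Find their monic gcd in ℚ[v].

v^3 - 4v^2 - 39v + 126

Euclidean algorithm in ℚ[v]:
  -v^5 - 2v^4 + 34v^3 + 224v^2 + 375v - 3654 = (-v^2 - 6v - 29)(v^3 - 4v^2 - 39v + 126) + (0)
The last nonzero remainder v^3 - 4v^2 - 39v + 126 is already monic.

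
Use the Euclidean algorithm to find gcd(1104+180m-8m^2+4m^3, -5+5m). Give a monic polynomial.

1

By polynomial division,
  4m^3-8m^2+180m+1104 = ((4/5)m^2-(4/5)m+176/5)(5m-5) + (1280)
  5m-5 = ((1/256)m-1/256)(1280) + (0)
The last nonzero remainder is the constant 1280, so the polynomials are coprime and gcd = 1.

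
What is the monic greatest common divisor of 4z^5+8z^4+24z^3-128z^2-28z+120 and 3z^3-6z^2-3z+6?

Euclidean algorithm in ℚ[z]:
  4z^5+8z^4+24z^3-128z^2-28z+120 = ((4/3)z^2+(16/3)z+20)(3z^3-6z^2-3z+6) + (0)
Last nonzero remainder: 3z^3-6z^2-3z+6. Dividing through by 3 gives the monic gcd z^3-2z^2-z+2.

z^3-2z^2-z+2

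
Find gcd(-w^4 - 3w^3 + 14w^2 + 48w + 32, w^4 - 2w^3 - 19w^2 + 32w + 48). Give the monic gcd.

Repeated division with remainder:
  -w^4 - 3w^3 + 14w^2 + 48w + 32 = (-1)(w^4 - 2w^3 - 19w^2 + 32w + 48) + (-5w^3 - 5w^2 + 80w + 80)
  w^4 - 2w^3 - 19w^2 + 32w + 48 = (-(1/5)w + 3/5)(-5w^3 - 5w^2 + 80w + 80) + (0)
Last nonzero remainder: -5w^3 - 5w^2 + 80w + 80. Dividing through by -5 gives the monic gcd w^3 + w^2 - 16w - 16.

w^3 + w^2 - 16w - 16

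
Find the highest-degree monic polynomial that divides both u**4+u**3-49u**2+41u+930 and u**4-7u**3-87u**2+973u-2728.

Apply the Euclidean algorithm:
  u**4+u**3-49u**2+41u+930 = (u**4-7u**3-87u**2+973u-2728) + (8u**3+38u**2-932u+3658)
  u**4-7u**3-87u**2+973u-2728 = ((1/8)u-47/32)(8u**3+38u**2-932u+3658) + ((1365/16)u**2-(6825/8)u+42315/16)
  8u**3+38u**2-932u+3658 = ((128/1365)u+1888/1365)((1365/16)u**2-(6825/8)u+42315/16) + (0)
Last nonzero remainder: (1365/16)u**2-(6825/8)u+42315/16. Dividing through by 1365/16 gives the monic gcd u**2-10u+31.

u**2-10u+31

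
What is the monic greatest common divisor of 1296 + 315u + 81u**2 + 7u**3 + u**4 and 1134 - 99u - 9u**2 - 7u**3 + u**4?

27 + 6u + u**2

Apply the Euclidean algorithm:
  u**4 + 7u**3 + 81u**2 + 315u + 1296 = (u**4 - 7u**3 - 9u**2 - 99u + 1134) + (14u**3 + 90u**2 + 414u + 162)
  u**4 - 7u**3 - 9u**2 - 99u + 1134 = ((1/14)u - 47/49)(14u**3 + 90u**2 + 414u + 162) + ((2340/49)u**2 + (14040/49)u + 63180/49)
  14u**3 + 90u**2 + 414u + 162 = ((343/1170)u + 49/390)((2340/49)u**2 + (14040/49)u + 63180/49) + (0)
Last nonzero remainder: (2340/49)u**2 + (14040/49)u + 63180/49. Dividing through by 2340/49 gives the monic gcd u**2 + 6u + 27.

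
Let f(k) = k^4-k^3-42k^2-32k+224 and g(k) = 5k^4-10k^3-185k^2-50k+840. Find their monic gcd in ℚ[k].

k^3-5k^2-22k+56

By polynomial division,
  k^4-k^3-42k^2-32k+224 = (1/5)(5k^4-10k^3-185k^2-50k+840) + (k^3-5k^2-22k+56)
  5k^4-10k^3-185k^2-50k+840 = (5k+15)(k^3-5k^2-22k+56) + (0)
The last nonzero remainder k^3-5k^2-22k+56 is already monic.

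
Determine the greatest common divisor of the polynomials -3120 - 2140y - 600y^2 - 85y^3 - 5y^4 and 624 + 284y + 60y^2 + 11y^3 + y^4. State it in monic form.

24 + 10y + y^2

By polynomial division,
  -5y^4 - 85y^3 - 600y^2 - 2140y - 3120 = (-5)(y^4 + 11y^3 + 60y^2 + 284y + 624) + (-30y^3 - 300y^2 - 720y)
  y^4 + 11y^3 + 60y^2 + 284y + 624 = (-(1/30)y - 1/30)(-30y^3 - 300y^2 - 720y) + (26y^2 + 260y + 624)
  -30y^3 - 300y^2 - 720y = (-(15/13)y)(26y^2 + 260y + 624) + (0)
Last nonzero remainder: 26y^2 + 260y + 624. Dividing through by 26 gives the monic gcd y^2 + 10y + 24.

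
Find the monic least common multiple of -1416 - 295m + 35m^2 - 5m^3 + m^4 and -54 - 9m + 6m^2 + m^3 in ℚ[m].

Euclidean algorithm in ℚ[m]:
  m^4 - 5m^3 + 35m^2 - 295m - 1416 = (m - 11)(m^3 + 6m^2 - 9m - 54) + (110m^2 - 340m - 2010)
  m^3 + 6m^2 - 9m - 54 = ((1/110)m + 10/121)(110m^2 - 340m - 2010) + ((4522/121)m + 13566/121)
  110m^2 - 340m - 2010 = ((6655/2261)m - 40535/2261)((4522/121)m + 13566/121) + (0)
Last nonzero remainder: (4522/121)m + 13566/121. Dividing through by 4522/121 gives the monic gcd m + 3.
Then lcm(f, g) = f·g / gcd(f, g); expanding and making the result monic gives the answer.

25488 + 1062m - 2931m^2 - 100m^3 + 2m^4 - 2m^5 + m^6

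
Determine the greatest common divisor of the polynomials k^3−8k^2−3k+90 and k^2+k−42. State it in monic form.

k−6

Apply the Euclidean algorithm:
  k^3−8k^2−3k+90 = (k−9)(k^2+k−42) + (48k−288)
  k^2+k−42 = ((1/48)k+7/48)(48k−288) + (0)
Last nonzero remainder: 48k−288. Dividing through by 48 gives the monic gcd k−6.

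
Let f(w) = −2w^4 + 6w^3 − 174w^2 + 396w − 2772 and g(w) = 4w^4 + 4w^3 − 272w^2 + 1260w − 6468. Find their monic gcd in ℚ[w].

w^2 − 3w + 21

Apply the Euclidean algorithm:
  −2w^4 + 6w^3 − 174w^2 + 396w − 2772 = (−1/2)(4w^4 + 4w^3 − 272w^2 + 1260w − 6468) + (8w^3 − 310w^2 + 1026w − 6006)
  4w^4 + 4w^3 − 272w^2 + 1260w − 6468 = ((1/2)w + 159/8)(8w^3 − 310w^2 + 1026w − 6006) + ((21505/4)w^2 − (64515/4)w + 451605/4)
  8w^3 − 310w^2 + 1026w − 6006 = ((32/21505)w − 104/1955)((21505/4)w^2 − (64515/4)w + 451605/4) + (0)
Last nonzero remainder: (21505/4)w^2 − (64515/4)w + 451605/4. Dividing through by 21505/4 gives the monic gcd w^2 − 3w + 21.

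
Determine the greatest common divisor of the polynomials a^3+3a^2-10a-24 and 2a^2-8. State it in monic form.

Apply the Euclidean algorithm:
  a^3+3a^2-10a-24 = ((1/2)a+3/2)(2a^2-8) + (-6a-12)
  2a^2-8 = (-(1/3)a+2/3)(-6a-12) + (0)
Last nonzero remainder: -6a-12. Dividing through by -6 gives the monic gcd a+2.

a+2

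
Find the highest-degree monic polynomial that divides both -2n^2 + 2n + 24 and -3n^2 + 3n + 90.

1

Apply the Euclidean algorithm:
  -2n^2 + 2n + 24 = (2/3)(-3n^2 + 3n + 90) + (-36)
  -3n^2 + 3n + 90 = ((1/12)n^2 - (1/12)n - 5/2)(-36) + (0)
The last nonzero remainder is the constant -36, so the polynomials are coprime and gcd = 1.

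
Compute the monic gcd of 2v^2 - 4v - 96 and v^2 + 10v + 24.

Repeated division with remainder:
  2v^2 - 4v - 96 = (2)(v^2 + 10v + 24) + (-24v - 144)
  v^2 + 10v + 24 = (-(1/24)v - 1/6)(-24v - 144) + (0)
Last nonzero remainder: -24v - 144. Dividing through by -24 gives the monic gcd v + 6.

v + 6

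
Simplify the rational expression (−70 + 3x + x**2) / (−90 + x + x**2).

Euclidean algorithm in ℚ[x]:
  x**2 + 3x − 70 = (x**2 + x − 90) + (2x + 20)
  x**2 + x − 90 = ((1/2)x − 9/2)(2x + 20) + (0)
Last nonzero remainder: 2x + 20. Dividing through by 2 gives the monic gcd x + 10.
Cancel x + 10 from numerator and denominator to get the reduced form.

(−7 + x)/(−9 + x)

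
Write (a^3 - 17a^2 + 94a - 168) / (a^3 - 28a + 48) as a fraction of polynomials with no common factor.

(a^2 - 13a + 42)/(a^2 + 4a - 12)

By polynomial division,
  a^3 - 17a^2 + 94a - 168 = (a^3 - 28a + 48) + (-17a^2 + 122a - 216)
  a^3 - 28a + 48 = (-(1/17)a - 122/289)(-17a^2 + 122a - 216) + ((3120/289)a - 12480/289)
  -17a^2 + 122a - 216 = (-(4913/3120)a + 2601/520)((3120/289)a - 12480/289) + (0)
Last nonzero remainder: (3120/289)a - 12480/289. Dividing through by 3120/289 gives the monic gcd a - 4.
Cancel a - 4 from numerator and denominator to get the reduced form.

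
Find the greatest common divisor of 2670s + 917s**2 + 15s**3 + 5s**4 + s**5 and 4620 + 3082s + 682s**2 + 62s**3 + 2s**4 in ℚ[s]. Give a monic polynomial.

Euclidean algorithm in ℚ[s]:
  s**5 + 5s**4 + 15s**3 + 917s**2 + 2670s = ((1/2)s - 13)(2s**4 + 62s**3 + 682s**2 + 3082s + 4620) + (480s**3 + 8242s**2 + 40426s + 60060)
  2s**4 + 62s**3 + 682s**2 + 3082s + 4620 = ((1/240)s + 3319/57600)(480s**3 + 8242s**2 + 40426s + 60060) + ((1112881/28800)s**2 + (14467453/28800)s + 1112881/960)
  480s**3 + 8242s**2 + 40426s + 60060 = ((13824000/1112881)s + 748800/14453)((1112881/28800)s**2 + (14467453/28800)s + 1112881/960) + (0)
Last nonzero remainder: (1112881/28800)s**2 + (14467453/28800)s + 1112881/960. Dividing through by 1112881/28800 gives the monic gcd s**2 + 13s + 30.

30 + 13s + s**2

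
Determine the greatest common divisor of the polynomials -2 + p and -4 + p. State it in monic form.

Apply the Euclidean algorithm:
  p - 2 = (p - 4) + (2)
  p - 4 = ((1/2)p - 2)(2) + (0)
The last nonzero remainder is the constant 2, so the polynomials are coprime and gcd = 1.

1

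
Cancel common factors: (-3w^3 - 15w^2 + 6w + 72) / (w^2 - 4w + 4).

Apply the Euclidean algorithm:
  -3w^3 - 15w^2 + 6w + 72 = (-3w - 27)(w^2 - 4w + 4) + (-90w + 180)
  w^2 - 4w + 4 = (-(1/90)w + 1/45)(-90w + 180) + (0)
Last nonzero remainder: -90w + 180. Dividing through by -90 gives the monic gcd w - 2.
Cancel w - 2 from numerator and denominator to get the reduced form.

(-3w^2 - 21w - 36)/(w - 2)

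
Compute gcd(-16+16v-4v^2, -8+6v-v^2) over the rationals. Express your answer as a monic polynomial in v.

-2+v

Apply the Euclidean algorithm:
  -4v^2+16v-16 = (4)(-v^2+6v-8) + (-8v+16)
  -v^2+6v-8 = ((1/8)v-1/2)(-8v+16) + (0)
Last nonzero remainder: -8v+16. Dividing through by -8 gives the monic gcd v-2.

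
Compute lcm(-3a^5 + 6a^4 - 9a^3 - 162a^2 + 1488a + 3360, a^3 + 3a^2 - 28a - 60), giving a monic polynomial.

a^6 + 4a^5 - 9a^4 + 72a^3 - 172a^2 - 4096a - 6720

Euclidean algorithm in ℚ[a]:
  -3a^5 + 6a^4 - 9a^3 - 162a^2 + 1488a + 3360 = (-3a^2 + 15a - 138)(a^3 + 3a^2 - 28a - 60) + (492a^2 - 1476a - 4920)
  a^3 + 3a^2 - 28a - 60 = ((1/492)a + 1/82)(492a^2 - 1476a - 4920) + (0)
Last nonzero remainder: 492a^2 - 1476a - 4920. Dividing through by 492 gives the monic gcd a^2 - 3a - 10.
Then lcm(f, g) = f·g / gcd(f, g); expanding and making the result monic gives the answer.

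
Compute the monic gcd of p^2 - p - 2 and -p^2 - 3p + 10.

Euclidean algorithm in ℚ[p]:
  p^2 - p - 2 = (-1)(-p^2 - 3p + 10) + (-4p + 8)
  -p^2 - 3p + 10 = ((1/4)p + 5/4)(-4p + 8) + (0)
Last nonzero remainder: -4p + 8. Dividing through by -4 gives the monic gcd p - 2.

p - 2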